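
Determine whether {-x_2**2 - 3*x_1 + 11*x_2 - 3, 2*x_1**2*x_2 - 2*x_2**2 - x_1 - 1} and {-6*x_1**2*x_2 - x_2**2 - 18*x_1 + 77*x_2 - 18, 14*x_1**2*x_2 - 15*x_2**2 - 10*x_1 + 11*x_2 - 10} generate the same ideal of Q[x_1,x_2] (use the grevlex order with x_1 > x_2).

Yes, the ideals are equal.

Equality of ideals is decidable: compute both reduced Gröbner bases (unique for the ordering) and check whether they agree.
Buchberger on the first generating set:
f_1 = -x_2**2 - 3*x_1 + 11*x_2 - 3, LT = x_2**2.
f_2 = 2*x_1**2*x_2 - 2*x_2**2 - x_1 - 1, LT = x_1**2*x_2.

S(f_1,f_2): lcm = x_1**2*x_2**2. S = 3*x_1**3 - 11*x_1**2*x_2 + x_2**3 + 3*x_1**2 + 1/2*x_1*x_2 + 1/2*x_2.
  reduce S modulo (f_1, f_2):
  remainder 3*x_1**3 + 3*x_1**2 - 5/2*x_1*x_2 - 11/2*x_1 - 5/2*x_2 - 11/2 ≠ 0; add g_3 = 3*x_1**3 + 3*x_1**2 - 5/2*x_1*x_2 - 11/2*x_1 - 5/2*x_2 - 11/2 to the basis.

The other S-polynomials (S(f_1,g_3), S(f_2,g_3)) all reduce to 0 modulo the current basis, so we have a Gröbner basis.
Inter-reduce: drop elements whose leading term is divisible by another's, tail-reduce, and make monic.
Reduced Gröbner basis: {x_1**3 + x_1**2 - 5/6*x_1*x_2 - 11/6*x_1 - 5/6*x_2 - 11/6, x_1**2*x_2 + 5/2*x_1 - 11*x_2 + 5/2, x_2**2 + 3*x_1 - 11*x_2 + 3}.

Buchberger on the second generating set:
h_1 = -6*x_1**2*x_2 - x_2**2 - 18*x_1 + 77*x_2 - 18, LT = x_1**2*x_2.
h_2 = 14*x_1**2*x_2 - 15*x_2**2 - 10*x_1 + 11*x_2 - 10, LT = x_1**2*x_2.

S(h_1,h_2): lcm = x_1**2*x_2. S = 26/21*x_2**2 + 26/7*x_1 - 286/21*x_2 + 26/7.
  reduce S modulo (h_1, h_2):
  remainder 26/21*x_2**2 + 26/7*x_1 - 286/21*x_2 + 26/7 ≠ 0; add k_3 = 26/21*x_2**2 + 26/7*x_1 - 286/21*x_2 + 26/7 to the basis.

S(h_1,k_3): lcm = x_1**2*x_2**2. S = -3*x_1**3 + 11*x_1**2*x_2 + 1/6*x_2**3 - 3*x_1**2 + 3*x_1*x_2 - 77/6*x_2**2 + 3*x_2.
  reduce S modulo (h_1, h_2, k_3):
  remainder -3*x_1**3 - 3*x_1**2 + 5/2*x_1*x_2 + 11/2*x_1 + 5/2*x_2 + 11/2 ≠ 0; add k_4 = -3*x_1**3 - 3*x_1**2 + 5/2*x_1*x_2 + 11/2*x_1 + 5/2*x_2 + 11/2 to the basis.

The other S-polynomials (S(h_2,k_3), S(h_1,k_4), S(h_2,k_4), S(k_3,k_4)) all reduce to 0 modulo the current basis, so we have a Gröbner basis.
Inter-reduce: drop elements whose leading term is divisible by another's, tail-reduce, and make monic.
Reduced Gröbner basis: {x_1**3 + x_1**2 - 5/6*x_1*x_2 - 11/6*x_1 - 5/6*x_2 - 11/6, x_1**2*x_2 + 5/2*x_1 - 11*x_2 + 5/2, x_2**2 + 3*x_1 - 11*x_2 + 3}.

Same reduced basis, so the two generating sets span the same ideal.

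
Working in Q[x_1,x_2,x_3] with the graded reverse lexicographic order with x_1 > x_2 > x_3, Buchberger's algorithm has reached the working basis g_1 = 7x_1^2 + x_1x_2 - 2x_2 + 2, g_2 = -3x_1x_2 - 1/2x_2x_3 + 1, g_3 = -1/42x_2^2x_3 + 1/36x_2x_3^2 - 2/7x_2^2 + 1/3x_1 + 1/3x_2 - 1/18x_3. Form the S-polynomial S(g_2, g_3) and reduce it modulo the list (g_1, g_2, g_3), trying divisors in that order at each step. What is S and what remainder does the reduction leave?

lcm(LM(g_2), LM(g_3)) = x_1x_2^2x_3.
S = (lcm/LT(g_2))·g_2 − (lcm/LT(g_3))·g_3 = 7/6x_1x_2x_3^2 + 1/6x_2^2x_3^2 - 12x_1x_2^2 + 14x_1^2 + 14x_1x_2 - 7/3x_1x_3 - 1/3x_2x_3.
Reduce S modulo (g_1, g_2, g_3) in that order:
  leading term x_1x_2x_3^2: subtract (-7/18x_3^2)·g_2 from 7/6x_1x_2x_3^2 + 1/6x_2^2x_3^2 - 12x_1x_2^2 + 14x_1^2 + 14x_1x_2 - 7/3x_1x_3 - 1/3x_2x_3 → 1/6x_2^2x_3^2 - 7/36x_2x_3^3 - 12x_1x_2^2 + 14x_1^2 + 14x_1x_2 - 7/3x_1x_3 - 1/3x_2x_3 + 7/18x_3^2
  leading term x_2^2x_3^2: subtract (-7x_3)·g_3 from 1/6x_2^2x_3^2 - 7/36x_2x_3^3 - 12x_1x_2^2 + 14x_1^2 + 14x_1x_2 - 7/3x_1x_3 - 1/3x_2x_3 + 7/18x_3^2 → -12x_1x_2^2 - 2x_2^2x_3 + 14x_1^2 + 14x_1x_2 + 2x_2x_3
  leading term x_1x_2^2: subtract (4x_2)·g_2 from -12x_1x_2^2 - 2x_2^2x_3 + 14x_1^2 + 14x_1x_2 + 2x_2x_3 → 14x_1^2 + 14x_1x_2 + 2x_2x_3 - 4x_2
  leading term x_1^2: subtract (2)·g_1 from 14x_1^2 + 14x_1x_2 + 2x_2x_3 - 4x_2 → 12x_1x_2 + 2x_2x_3 - 4
  leading term x_1x_2: subtract (-4)·g_2 from 12x_1x_2 + 2x_2x_3 - 4 → 0
The remainder is 0, so this S-polynomial contributes no new basis element.

S(g_2, g_3) = 7/6x_1x_2x_3^2 + 1/6x_2^2x_3^2 - 12x_1x_2^2 + 14x_1^2 + 14x_1x_2 - 7/3x_1x_3 - 1/3x_2x_3; remainder on division = 0.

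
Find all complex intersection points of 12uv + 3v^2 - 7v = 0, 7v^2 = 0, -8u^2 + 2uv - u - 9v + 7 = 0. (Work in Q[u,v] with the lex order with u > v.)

{(-1, 0), (7/8, 0)}

Compute a lex Gröbner basis by Buchberger's algorithm.
f_1 = 12uv + 3v^2 - 7v, LT = uv.
f_2 = 7v^2, LT = v^2.
f_3 = -8u^2 + 2uv - u - 9v + 7, LT = u^2.

S(f_1,f_2): lcm = uv^2. S = 1/4v^3 - 7/12v^2.
  leading term v^3: subtract (1/28v)·f_2 from 1/4v^3 - 7/12v^2 → -7/12v^2
  leading term v^2: subtract (-1/12)·f_2 from -7/12v^2 → 0
  remainder 0.

S(f_1,f_3): lcm = u^2v. S = 1/2uv^2 - 17/24uv - 9/8v^2 + 7/8v.
  leading term uv^2: subtract (1/24v)·f_1 from 1/2uv^2 - 17/24uv - 9/8v^2 + 7/8v → -17/24uv - 1/8v^3 - 5/6v^2 + 7/8v
  leading term uv: subtract (-17/288)·f_1 from -17/24uv - 1/8v^3 - 5/6v^2 + 7/8v → -1/8v^3 - 21/32v^2 + 133/288v
  leading term v^3: subtract (-1/56v)·f_2 from -1/8v^3 - 21/32v^2 + 133/288v → -21/32v^2 + 133/288v
  leading term v^2: subtract (-3/32)·f_2 from -21/32v^2 + 133/288v → 133/288v
  leading term v: no divisor's leading term divides it; move 133/288v to the remainder.
  remainder 133/288v ≠ 0; add h_4 = 133/288v to the basis.

S(f_2,f_3): leading monomials are coprime, so the S-polynomial reduces to 0 (Buchberger's first criterion).
S(f_1,h_4): lcm = uv. S = 1/4v^2 - 7/12v.
  leading term v^2: subtract (1/28)·f_2 from 1/4v^2 - 7/12v → -7/12v
  leading term v: subtract (-24/19)·h_4 from -7/12v → 0
  remainder 0.

S(f_2,h_4): lcm = v^2. S = 0.
  remainder 0.

S(f_3,h_4): leading monomials are coprime, so the S-polynomial reduces to 0 (Buchberger's first criterion).
Every S-polynomial of the final basis reduces to 0, so we have a Gröbner basis.
Inter-reduce: drop elements whose leading term is divisible by another's, tail-reduce, and make monic.
Reduced Gröbner basis: {u^2 + 1/8u - 7/8, v}.

The lex basis is triangular: the last element involves only v. Solving v = 0 gives v ∈ {0}; substituting each value into the earlier elements determines the remaining variables.
  v = 0: the earlier basis element becomes u^2 + 1/8u - 7/8 = 0, giving u = -1, 7/8 — points (-1, 0), (7/8, 0).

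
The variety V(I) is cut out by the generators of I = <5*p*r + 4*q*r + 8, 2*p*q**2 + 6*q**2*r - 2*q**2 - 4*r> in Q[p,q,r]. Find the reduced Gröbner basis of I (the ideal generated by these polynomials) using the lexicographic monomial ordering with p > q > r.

G = {p*q**2 + 3*q**2*r - q**2 - 2*r, p*r + 4/5*q*r + 8/5, q**3*r - 15/4*q**2*r**2 + 5/4*q**2*r + 2*q**2 + 5/2*r**2}

f_1 = 5*p*r + 4*q*r + 8, LT = p*r.
f_2 = 2*p*q**2 + 6*q**2*r - 2*q**2 - 4*r, LT = p*q**2.

S(f_1,f_2): lcm = p*q**2*r. S = 4/5*q**3*r - 3*q**2*r**2 + q**2*r + 8/5*q**2 + 2*r**2.
  leading term q**3*r: no divisor's leading term divides it; move 4/5*q**3*r to the remainder.
  leading term q**2*r**2: no divisor's leading term divides it; move -3*q**2*r**2 to the remainder.
  leading term q**2*r: no divisor's leading term divides it; move q**2*r to the remainder.
  leading term q**2: no divisor's leading term divides it; move 8/5*q**2 to the remainder.
  leading term r**2: no divisor's leading term divides it; move 2*r**2 to the remainder.
  remainder 4/5*q**3*r - 3*q**2*r**2 + q**2*r + 8/5*q**2 + 2*r**2 ≠ 0; add g_3 = 4/5*q**3*r - 3*q**2*r**2 + q**2*r + 8/5*q**2 + 2*r**2 to the basis.

The other S-polynomials (S(f_1,g_3), S(f_2,g_3)) all reduce to 0 modulo the current basis, so we have a Gröbner basis.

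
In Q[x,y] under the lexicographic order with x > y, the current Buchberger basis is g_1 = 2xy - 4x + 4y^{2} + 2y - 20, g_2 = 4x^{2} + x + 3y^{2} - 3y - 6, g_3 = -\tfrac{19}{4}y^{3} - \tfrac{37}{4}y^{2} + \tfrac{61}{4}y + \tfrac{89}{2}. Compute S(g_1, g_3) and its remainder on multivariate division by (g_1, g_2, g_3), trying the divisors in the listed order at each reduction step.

lcm(LM(g_1), LM(g_3)) = xy^{3}.
S = (lcm/LT(g_1))·g_1 − (lcm/LT(g_3))·g_3 = -\tfrac{75}{19}xy^{2} + \tfrac{61}{19}xy + \tfrac{178}{19}x + 2y^{4} + y^{3} - 10y^{2}.
Reduce S modulo (g_1, g_2, g_3) in that order:
  leading term xy^{2}: subtract (-\tfrac{75}{38}y)·g_1 from -\tfrac{75}{19}xy^{2} + \tfrac{61}{19}xy + \tfrac{178}{19}x + 2y^{4} + y^{3} - 10y^{2} → -\tfrac{89}{19}xy + \tfrac{178}{19}x + 2y^{4} + \tfrac{169}{19}y^{3} - \tfrac{115}{19}y^{2} - \tfrac{750}{19}y
  leading term xy: subtract (-\tfrac{89}{38})·g_1 from -\tfrac{89}{19}xy + \tfrac{178}{19}x + 2y^{4} + \tfrac{169}{19}y^{3} - \tfrac{115}{19}y^{2} - \tfrac{750}{19}y → 2y^{4} + \tfrac{169}{19}y^{3} + \tfrac{63}{19}y^{2} - \tfrac{661}{19}y - \tfrac{890}{19}
  leading term y^{4}: subtract (-\tfrac{8}{19}y)·g_3 from 2y^{4} + \tfrac{169}{19}y^{3} + \tfrac{63}{19}y^{2} - \tfrac{661}{19}y - \tfrac{890}{19} → 5y^{3} + \tfrac{185}{19}y^{2} - \tfrac{305}{19}y - \tfrac{890}{19}
  leading term y^{3}: subtract (-\tfrac{20}{19})·g_3 from 5y^{3} + \tfrac{185}{19}y^{2} - \tfrac{305}{19}y - \tfrac{890}{19} → 0
The remainder is 0, so this S-polynomial contributes no new basis element.

S(g_1, g_3) = -\tfrac{75}{19}xy^{2} + \tfrac{61}{19}xy + \tfrac{178}{19}x + 2y^{4} + y^{3} - 10y^{2}; remainder on division = 0.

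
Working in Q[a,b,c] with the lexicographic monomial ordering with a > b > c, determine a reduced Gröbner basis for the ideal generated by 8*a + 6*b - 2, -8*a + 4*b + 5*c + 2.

f_1 = 8*a + 6*b - 2, LT = a.
f_2 = -8*a + 4*b + 5*c + 2, LT = a.

S(f_1,f_2): lcm = a. S = 5/4*b + 5/8*c.
  reduce S modulo (f_1, f_2):
  remainder 5/4*b + 5/8*c ≠ 0; add g_3 = 5/4*b + 5/8*c to the basis.

The other S-polynomials (S(f_1,g_3), S(f_2,g_3)) all reduce to 0 modulo the current basis, so we have a Gröbner basis.
Inter-reduce: drop elements whose leading term is divisible by another's, tail-reduce, and make monic.

G = {a - 3/8*c - 1/4, b + 1/2*c}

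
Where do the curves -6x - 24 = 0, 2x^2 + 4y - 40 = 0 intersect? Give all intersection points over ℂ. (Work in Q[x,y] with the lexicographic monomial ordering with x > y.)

Compute a lex Gröbner basis by Buchberger's algorithm.
f_1 = -6x - 24, LT = x.
f_2 = 2x^2 + 4y - 40, LT = x^2.

S(f_1,f_2): lcm = x^2. S = 4x - 2y + 20.
  reduce S modulo (f_1, f_2):
  remainder -2y + 4 ≠ 0; add h_3 = -2y + 4 to the basis.

The other S-polynomials (S(f_1,h_3), S(f_2,h_3)) all reduce to 0 modulo the current basis, so we have a Gröbner basis.
Inter-reduce: drop elements whose leading term is divisible by another's, tail-reduce, and make monic.
Reduced Gröbner basis: {x + 4, y - 2}.

A lex Gröbner basis eliminates variables successively. Here y - 2 depends only on y, with roots {2}; lifting each root through the earlier basis elements recovers the full solutions.
  y = 2: the earlier basis element becomes x + 4 = 0, giving x = -4 — point (-4, 2).

{(-4, 2)}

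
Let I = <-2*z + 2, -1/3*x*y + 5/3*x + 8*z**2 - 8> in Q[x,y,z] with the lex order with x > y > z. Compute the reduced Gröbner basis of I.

The reduced Gröbner basis is the canonical form of the ideal for this ordering.

f_1 = -2*z + 2, LT = z.
f_2 = -1/3*x*y + 5/3*x + 8*z**2 - 8, LT = x*y.

The S-polynomials (S(f_1,f_2)) all reduce to 0 modulo the current basis, so we have a Gröbner basis.

G = {x*y - 5*x, z - 1}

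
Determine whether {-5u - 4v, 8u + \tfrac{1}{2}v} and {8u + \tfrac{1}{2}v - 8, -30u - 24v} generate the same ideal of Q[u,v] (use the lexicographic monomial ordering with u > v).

For a fixed monomial order, each ideal has a unique reduced Gröbner basis; comparing bases decides equality.
Buchberger on the first generating set:
f_1 = -5u - 4v, LT = u.
f_2 = 8u + \tfrac{1}{2}v, LT = u.

S(f_1,f_2): lcm = u. S = \tfrac{59}{80}v.
  leading term v: no divisor's leading term divides it; move \tfrac{59}{80}v to the remainder.
  remainder \tfrac{59}{80}v ≠ 0; add g_3 = \tfrac{59}{80}v to the basis.

The other S-polynomials (S(f_1,g_3), S(f_2,g_3)) all reduce to 0 modulo the current basis, so we have a Gröbner basis.
Inter-reduce: drop elements whose leading term is divisible by another's, tail-reduce, and make monic.
Reduced Gröbner basis: {u, v}.

Buchberger on the second generating set:
h_1 = 8u + \tfrac{1}{2}v - 8, LT = u.
h_2 = -30u - 24v, LT = u.

S(h_1,h_2): lcm = u. S = -\tfrac{59}{80}v - 1.
  leading term v: no divisor's leading term divides it; move -\tfrac{59}{80}v to the remainder.
  leading term 1: no divisor's leading term divides it; move -1 to the remainder.
  remainder -\tfrac{59}{80}v - 1 ≠ 0; add k_3 = -\tfrac{59}{80}v - 1 to the basis.

The other S-polynomials (S(h_1,k_3), S(h_2,k_3)) all reduce to 0 modulo the current basis, so we have a Gröbner basis.
Inter-reduce: drop elements whose leading term is divisible by another's, tail-reduce, and make monic.
Reduced Gröbner basis: {u - \tfrac{64}{59}, v + \tfrac{80}{59}}.

Since the reduced bases disagree, the two ideals are not the same.
The same test decides containment: I ⊆ J iff every generator of I reduces to 0 modulo a Gröbner basis of J.

No, the ideals differ.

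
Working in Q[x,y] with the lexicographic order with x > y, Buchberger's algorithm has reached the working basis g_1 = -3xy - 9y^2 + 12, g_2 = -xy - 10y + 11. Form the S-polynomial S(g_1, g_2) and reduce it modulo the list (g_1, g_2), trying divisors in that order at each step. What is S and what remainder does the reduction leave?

S(g_1, g_2) = 3y^2 - 10y + 7; remainder on division = 3y^2 - 10y + 7.

lcm(LM(g_1), LM(g_2)) = xy.
S = (lcm/LT(g_1))·g_1 − (lcm/LT(g_2))·g_2 = 3y^2 - 10y + 7.
Reduce S modulo (g_1, g_2) in that order:
  leading term y^2: no divisor's leading term divides it; move 3y^2 to the remainder.
  leading term y: no divisor's leading term divides it; move -10y to the remainder.
  leading term 1: no divisor's leading term divides it; move 7 to the remainder.
The remainder 3y^2 - 10y + 7 is nonzero, so it would be added as the next basis element.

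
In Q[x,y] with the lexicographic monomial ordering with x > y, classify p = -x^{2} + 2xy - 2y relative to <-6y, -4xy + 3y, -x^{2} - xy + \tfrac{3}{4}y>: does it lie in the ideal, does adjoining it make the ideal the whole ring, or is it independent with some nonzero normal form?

First compute the reduced Gröbner basis of I by Buchberger's algorithm.
f_1 = -6y, LT = y.
f_2 = -4xy + 3y, LT = xy.
f_3 = -x^{2} - xy + \tfrac{3}{4}y, LT = x^{2}.

The S-polynomials (S(f_1,f_2), S(f_1,f_3), S(f_2,f_3)) all reduce to 0 modulo the current basis, so we have a Gröbner basis.
Inter-reduce: drop elements whose leading term is divisible by another's, tail-reduce, and make monic.
Reduced Gröbner basis: {x^{2}, y}.
Label its elements g_1 = x^{2}, g_2 = y.

Reduce p = -x^{2} + 2xy - 2y modulo G:
  leading term x^{2}: subtract (-1)·g_1 from -x^{2} + 2xy - 2y → 2xy - 2y
  leading term xy: subtract (2x)·g_2 from 2xy - 2y → -2y
  leading term y: subtract (-2)·g_2 from -2y → 0
  normal form = 0.
Since the normal form is 0, p ∈ I.

-x^{2} + 2xy - 2y lies in I (it reduces to 0).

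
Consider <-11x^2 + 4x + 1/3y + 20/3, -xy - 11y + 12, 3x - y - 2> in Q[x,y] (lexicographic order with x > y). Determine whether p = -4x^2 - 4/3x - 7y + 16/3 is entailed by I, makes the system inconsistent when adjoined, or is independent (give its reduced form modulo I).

First compute the reduced Gröbner basis of I by Buchberger's algorithm.
f_1 = -11x^2 + 4x + 1/3y + 20/3, LT = x^2.
f_2 = -xy - 11y + 12, LT = xy.
f_3 = 3x - y - 2, LT = x.

S(f_1,f_2): lcm = x^2y. S = -125/11xy + 12x - 1/33y^2 - 20/33y.
  leading term xy: subtract (125/11)·f_2 from -125/11xy + 12x - 1/33y^2 - 20/33y → 12x - 1/33y^2 + 4105/33y - 1500/11
  leading term x: subtract (4)·f_3 from 12x - 1/33y^2 + 4105/33y - 1500/11 → -1/33y^2 + 4237/33y - 1412/11
  leading term y^2: no divisor's leading term divides it; move -1/33y^2 to the remainder.
  leading term y: no divisor's leading term divides it; move 4237/33y to the remainder.
  leading term 1: no divisor's leading term divides it; move -1412/11 to the remainder.
  remainder -1/33y^2 + 4237/33y - 1412/11 ≠ 0; add h_4 = -1/33y^2 + 4237/33y - 1412/11 to the basis.

S(f_1,f_3): lcm = x^2. S = 1/3xy + 10/33x - 1/33y - 20/33.
  leading term xy: subtract (-1/3)·f_2 from 1/3xy + 10/33x - 1/33y - 20/33 → 10/33x - 122/33y + 112/33
  leading term x: subtract (10/99)·f_3 from 10/33x - 122/33y + 112/33 → -356/99y + 356/99
  leading term y: no divisor's leading term divides it; move -356/99y to the remainder.
  leading term 1: no divisor's leading term divides it; move 356/99 to the remainder.
  remainder -356/99y + 356/99 ≠ 0; add h_5 = -356/99y + 356/99 to the basis.

The other S-polynomials (S(f_2,f_3), S(f_1,h_4), S(f_2,h_4), S(f_3,h_4), S(f_1,h_5), S(f_2,h_5), S(f_3,h_5), S(h_4,h_5)) all reduce to 0 modulo the current basis, so we have a Gröbner basis.
Inter-reduce: drop elements whose leading term is divisible by another's, tail-reduce, and make monic.
Reduced Gröbner basis: {x - 1, y - 1}.
Label its elements g_1 = x - 1, g_2 = y - 1.

Reduce p = -4x^2 - 4/3x - 7y + 16/3 modulo G:
  leading term x^2: subtract (-4x)·g_1 from -4x^2 - 4/3x - 7y + 16/3 → -16/3x - 7y + 16/3
  leading term x: subtract (-16/3)·g_1 from -16/3x - 7y + 16/3 → -7y
  leading term y: subtract (-7)·g_2 from -7y → -7
  leading term 1: no divisor's leading term divides it; move -7 to the remainder.
  normal form = -7.
The normal form is nonzero, so p ∉ I. Since p minus its normal form lies in I, I + (p) = I + (r) where r = -7; decide whether this ideal is the whole ring.
Here r = -7 is a nonzero constant, hence a unit: 1 ∈ I + (p), the Gröbner basis of I + (p) is {1}, and the enlarged system has no common solution — adjoining p is inconsistent.

Ideal membership is decidable via reduction modulo a Gröbner basis.

Adjoining -4x^2 - 4/3x - 7y + 16/3 makes the ideal the whole ring: the system is inconsistent.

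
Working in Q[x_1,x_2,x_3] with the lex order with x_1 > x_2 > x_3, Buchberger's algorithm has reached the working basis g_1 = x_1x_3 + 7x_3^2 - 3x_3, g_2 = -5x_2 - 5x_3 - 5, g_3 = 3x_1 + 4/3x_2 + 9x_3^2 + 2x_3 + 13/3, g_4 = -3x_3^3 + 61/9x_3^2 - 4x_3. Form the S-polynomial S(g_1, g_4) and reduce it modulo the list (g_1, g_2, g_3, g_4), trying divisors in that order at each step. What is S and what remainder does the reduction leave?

lcm(LM(g_1), LM(g_4)) = x_1x_3^3.
S = (lcm/LT(g_1))·g_1 − (lcm/LT(g_4))·g_4 = 61/27x_1x_3^2 - 4/3x_1x_3 + 7x_3^4 - 3x_3^3.
Reduce S modulo (g_1, g_2, g_3, g_4) in that order:
  leading term x_1x_3^2: subtract (61/27x_3)·g_1 from 61/27x_1x_3^2 - 4/3x_1x_3 + 7x_3^4 - 3x_3^3 → -4/3x_1x_3 + 7x_3^4 - 508/27x_3^3 + 61/9x_3^2
  leading term x_1x_3: subtract (-4/3)·g_1 from -4/3x_1x_3 + 7x_3^4 - 508/27x_3^3 + 61/9x_3^2 → 7x_3^4 - 508/27x_3^3 + 145/9x_3^2 - 4x_3
  leading term x_3^4: subtract (-7/3x_3)·g_4 from 7x_3^4 - 508/27x_3^3 + 145/9x_3^2 - 4x_3 → -3x_3^3 + 61/9x_3^2 - 4x_3
  leading term x_3^3: subtract (1)·g_4 from -3x_3^3 + 61/9x_3^2 - 4x_3 → 0
The remainder is 0, so this S-polynomial contributes no new basis element.
This is the inner loop of Buchberger's algorithm — each nonzero remainder becomes a new basis element.

S(g_1, g_4) = 61/27x_1x_3^2 - 4/3x_1x_3 + 7x_3^4 - 3x_3^3; remainder on division = 0.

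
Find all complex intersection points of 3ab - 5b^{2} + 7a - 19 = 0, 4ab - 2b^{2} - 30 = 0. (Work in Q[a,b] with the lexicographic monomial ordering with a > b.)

Compute a lex Gröbner basis by Buchberger's algorithm.
f_1 = 3ab + 7a - 5b^{2} - 19, LT = ab.
f_2 = 4ab - 2b^{2} - 30, LT = ab.

S(f_1,f_2): lcm = ab. S = \tfrac{7}{3}a - \tfrac{7}{6}b^{2} + \tfrac{7}{6}.
  leading term a: no divisor's leading term divides it; move \tfrac{7}{3}a to the remainder.
  leading term b^{2}: no divisor's leading term divides it; move -\tfrac{7}{6}b^{2} to the remainder.
  leading term 1: no divisor's leading term divides it; move \tfrac{7}{6} to the remainder.
  remainder \tfrac{7}{3}a - \tfrac{7}{6}b^{2} + \tfrac{7}{6} ≠ 0; add h_3 = \tfrac{7}{3}a - \tfrac{7}{6}b^{2} + \tfrac{7}{6} to the basis.

S(f_1,h_3): lcm = ab. S = \tfrac{7}{3}a + \tfrac{1}{2}b^{3} - \tfrac{5}{3}b^{2} - \tfrac{1}{2}b - \tfrac{19}{3}.
  leading term a: subtract (1)·h_3 from \tfrac{7}{3}a + \tfrac{1}{2}b^{3} - \tfrac{5}{3}b^{2} - \tfrac{1}{2}b - \tfrac{19}{3} → \tfrac{1}{2}b^{3} - \tfrac{1}{2}b^{2} - \tfrac{1}{2}b - \tfrac{15}{2}
  leading term b^{3}: no divisor's leading term divides it; move \tfrac{1}{2}b^{3} to the remainder.
  leading term b^{2}: no divisor's leading term divides it; move -\tfrac{1}{2}b^{2} to the remainder.
  leading term b: no divisor's leading term divides it; move -\tfrac{1}{2}b to the remainder.
  leading term 1: no divisor's leading term divides it; move -\tfrac{15}{2} to the remainder.
  remainder \tfrac{1}{2}b^{3} - \tfrac{1}{2}b^{2} - \tfrac{1}{2}b - \tfrac{15}{2} ≠ 0; add h_4 = \tfrac{1}{2}b^{3} - \tfrac{1}{2}b^{2} - \tfrac{1}{2}b - \tfrac{15}{2} to the basis.

The other S-polynomials (S(f_2,h_3), S(f_1,h_4), S(f_2,h_4), S(h_3,h_4)) all reduce to 0 modulo the current basis, so we have a Gröbner basis.
Inter-reduce: drop elements whose leading term is divisible by another's, tail-reduce, and make monic.
Reduced Gröbner basis: {a - \tfrac{1}{2}b^{2} + \tfrac{1}{2}, b^{3} - b^{2} - b - 15}.

From the last basis element, b^{3} - b^{2} - b - 15 = 0, so b takes values in {3, -1 - 2*I, -1 + 2*I}. Each choice, substituted upward through the basis, yields the corresponding point(s) of the solution set.
  b = 3: the earlier basis element becomes a - 4 = 0, giving a = 4 — point (4, 3).
  b = -1 - 2*I: the earlier basis element becomes a + 2 - 2*I = 0, giving a = -2 + 2*I — point (-2 + 2*I, -1 - 2*I).
  b = -1 + 2*I: the earlier basis element becomes a + 2 + 2*I = 0, giving a = -2 - 2*I — point (-2 - 2*I, -1 + 2*I).
Check: every point annihilates each of the original generators.

{(4, 3), (-2 + 2*I, -1 - 2*I), (-2 - 2*I, -1 + 2*I)}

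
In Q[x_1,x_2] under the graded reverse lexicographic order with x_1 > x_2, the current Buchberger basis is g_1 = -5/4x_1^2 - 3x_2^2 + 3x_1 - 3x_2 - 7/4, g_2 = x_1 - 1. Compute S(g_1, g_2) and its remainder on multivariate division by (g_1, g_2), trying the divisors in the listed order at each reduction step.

S(g_1, g_2) = 12/5x_2^2 - 7/5x_1 + 12/5x_2 + 7/5; remainder on division = 12/5x_2^2 + 12/5x_2.

lcm(LM(g_1), LM(g_2)) = x_1^2.
S = (lcm/LT(g_1))·g_1 − (lcm/LT(g_2))·g_2 = 12/5x_2^2 - 7/5x_1 + 12/5x_2 + 7/5.
Reduce S modulo (g_1, g_2) in that order:
  leading term x_2^2: no divisor's leading term divides it; move 12/5x_2^2 to the remainder.
  leading term x_1: subtract (-7/5)·g_2 from -7/5x_1 + 12/5x_2 + 7/5 → 12/5x_2
  leading term x_2: no divisor's leading term divides it; move 12/5x_2 to the remainder.
The remainder 12/5x_2^2 + 12/5x_2 is nonzero, so it would be added as the next basis element.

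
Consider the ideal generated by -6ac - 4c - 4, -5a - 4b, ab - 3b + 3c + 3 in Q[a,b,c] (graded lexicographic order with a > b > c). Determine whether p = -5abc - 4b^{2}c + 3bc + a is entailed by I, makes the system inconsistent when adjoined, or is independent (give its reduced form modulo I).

First compute the reduced Gröbner basis of I by Buchberger's algorithm.
f_1 = -6ac - 4c - 4, LT = ac.
f_2 = -5a - 4b, LT = a.
f_3 = ab - 3b + 3c + 3, LT = ab.

S(f_1,f_2): lcm = ac. S = -\tfrac{4}{5}bc + \tfrac{2}{3}c + \tfrac{2}{3}.
  leading term bc: no divisor's leading term divides it; move -\tfrac{4}{5}bc to the remainder.
  leading term c: no divisor's leading term divides it; move \tfrac{2}{3}c to the remainder.
  leading term 1: no divisor's leading term divides it; move \tfrac{2}{3} to the remainder.
  remainder -\tfrac{4}{5}bc + \tfrac{2}{3}c + \tfrac{2}{3} ≠ 0; add h_4 = -\tfrac{4}{5}bc + \tfrac{2}{3}c + \tfrac{2}{3} to the basis.

S(f_1,f_3): lcm = abc. S = \tfrac{11}{3}bc - 3c^{2} + \tfrac{2}{3}b - 3c.
  leading term bc: subtract (-\tfrac{55}{12})·h_4 from \tfrac{11}{3}bc - 3c^{2} + \tfrac{2}{3}b - 3c → -3c^{2} + \tfrac{2}{3}b + \tfrac{1}{18}c + \tfrac{55}{18}
  leading term c^{2}: no divisor's leading term divides it; move -3c^{2} to the remainder.
  leading term b: no divisor's leading term divides it; move \tfrac{2}{3}b to the remainder.
  leading term c: no divisor's leading term divides it; move \tfrac{1}{18}c to the remainder.
  leading term 1: no divisor's leading term divides it; move \tfrac{55}{18} to the remainder.
  remainder -3c^{2} + \tfrac{2}{3}b + \tfrac{1}{18}c + \tfrac{55}{18} ≠ 0; add h_5 = -3c^{2} + \tfrac{2}{3}b + \tfrac{1}{18}c + \tfrac{55}{18} to the basis.

S(f_2,f_3): lcm = ab. S = \tfrac{4}{5}b^{2} + 3b - 3c - 3.
  leading term b^{2}: no divisor's leading term divides it; move \tfrac{4}{5}b^{2} to the remainder.
  leading term b: no divisor's leading term divides it; move 3b to the remainder.
  leading term c: no divisor's leading term divides it; move -3c to the remainder.
  leading term 1: no divisor's leading term divides it; move -3 to the remainder.
  remainder \tfrac{4}{5}b^{2} + 3b - 3c - 3 ≠ 0; add h_6 = \tfrac{4}{5}b^{2} + 3b - 3c - 3 to the basis.

The other S-polynomials (S(f_1,h_4), S(f_2,h_4), S(f_3,h_4), S(f_1,h_5), S(f_2,h_5), S(f_3,h_5), S(h_4,h_5), S(f_1,h_6), S(f_2,h_6), S(f_3,h_6), S(h_4,h_6), S(h_5,h_6)) all reduce to 0 modulo the current basis, so we have a Gröbner basis.
Inter-reduce: drop elements whose leading term is divisible by another's, tail-reduce, and make monic.
Reduced Gröbner basis: {b^{2} + \tfrac{15}{4}b - \tfrac{15}{4}c - \tfrac{15}{4}, bc - \tfrac{5}{6}c - \tfrac{5}{6}, c^{2} - \tfrac{2}{9}b - \tfrac{1}{54}c - \tfrac{55}{54}, a + \tfrac{4}{5}b}.
Label its elements g_1 = b^{2} + \tfrac{15}{4}b - \tfrac{15}{4}c - \tfrac{15}{4}, g_2 = bc - \tfrac{5}{6}c - \tfrac{5}{6}, g_3 = c^{2} - \tfrac{2}{9}b - \tfrac{1}{54}c - \tfrac{55}{54}, g_4 = a + \tfrac{4}{5}b.

Reduce p = -5abc - 4b^{2}c + 3bc + a modulo G:
  leading term abc: subtract (-5a)·g_2 from -5abc - 4b^{2}c + 3bc + a → -4b^{2}c - \tfrac{25}{6}ac + 3bc - \tfrac{19}{6}a
  leading term b^{2}c: subtract (-4c)·g_1 from -4b^{2}c - \tfrac{25}{6}ac + 3bc - \tfrac{19}{6}a → -\tfrac{25}{6}ac + 18bc - 15c^{2} - \tfrac{19}{6}a - 15c
  leading term ac: subtract (-\tfrac{25}{6}c)·g_4 from -\tfrac{25}{6}ac + 18bc - 15c^{2} - \tfrac{19}{6}a - 15c → \tfrac{64}{3}bc - 15c^{2} - \tfrac{19}{6}a - 15c
  leading term bc: subtract (\tfrac{64}{3})·g_2 from \tfrac{64}{3}bc - 15c^{2} - \tfrac{19}{6}a - 15c → -15c^{2} - \tfrac{19}{6}a + \tfrac{25}{9}c + \tfrac{160}{9}
  leading term c^{2}: subtract (-15)·g_3 from -15c^{2} - \tfrac{19}{6}a + \tfrac{25}{9}c + \tfrac{160}{9} → -\tfrac{19}{6}a - \tfrac{10}{3}b + \tfrac{5}{2}c + \tfrac{5}{2}
  leading term a: subtract (-\tfrac{19}{6})·g_4 from -\tfrac{19}{6}a - \tfrac{10}{3}b + \tfrac{5}{2}c + \tfrac{5}{2} → -\tfrac{4}{5}b + \tfrac{5}{2}c + \tfrac{5}{2}
  leading term b: no divisor's leading term divides it; move -\tfrac{4}{5}b to the remainder.
  leading term c: no divisor's leading term divides it; move \tfrac{5}{2}c to the remainder.
  leading term 1: no divisor's leading term divides it; move \tfrac{5}{2} to the remainder.
  normal form = -\tfrac{4}{5}b + \tfrac{5}{2}c + \tfrac{5}{2}.
The normal form is nonzero, so p ∉ I. Since p minus its normal form lies in I, I + (p) = I + (r) where r = -\tfrac{4}{5}b + \tfrac{5}{2}c + \tfrac{5}{2}; decide whether this ideal is the whole ring.
Run Buchberger on G together with r (pairs among the g_i already reduce to 0 since G is a Gröbner basis):
g_1 = b^{2} + \tfrac{15}{4}b - \tfrac{15}{4}c - \tfrac{15}{4}, LT = b^{2}.
g_2 = bc - \tfrac{5}{6}c - \tfrac{5}{6}, LT = bc.
g_3 = c^{2} - \tfrac{2}{9}b - \tfrac{1}{54}c - \tfrac{55}{54}, LT = c^{2}.
g_4 = a + \tfrac{4}{5}b, LT = a.
r = -\tfrac{4}{5}b + \tfrac{5}{2}c + \tfrac{5}{2}, LT = b.

S(g_1,r): lcm = b^{2}. S = \tfrac{25}{8}bc + \tfrac{55}{8}b - \tfrac{15}{4}c - \tfrac{15}{4}.
  leading term bc: subtract (\tfrac{25}{8})·g_2 from \tfrac{25}{8}bc + \tfrac{55}{8}b - \tfrac{15}{4}c - \tfrac{15}{4} → \tfrac{55}{8}b - \tfrac{55}{48}c - \tfrac{55}{48}
  leading term b: subtract (-\tfrac{275}{32})·r from \tfrac{55}{8}b - \tfrac{55}{48}c - \tfrac{55}{48} → \tfrac{3905}{192}c + \tfrac{3905}{192}
  leading term c: no divisor's leading term divides it; move \tfrac{3905}{192}c to the remainder.
  leading term 1: no divisor's leading term divides it; move \tfrac{3905}{192} to the remainder.
  remainder \tfrac{3905}{192}c + \tfrac{3905}{192} ≠ 0; add m_6 = \tfrac{3905}{192}c + \tfrac{3905}{192} to the basis.

The other S-polynomials (S(g_1,g_2), S(g_1,g_3), S(g_1,g_4), S(g_2,g_3), S(g_2,g_4), S(g_2,r), S(g_3,g_4), S(g_3,r), S(g_4,r), S(g_1,m_6), S(g_2,m_6), S(g_3,m_6), S(g_4,m_6), S(r,m_6)) all reduce to 0 modulo the current basis, so we have a Gröbner basis.
Inter-reduce: drop elements whose leading term is divisible by another's, tail-reduce, and make monic.
Reduced Gröbner basis: {a, b, c + 1}.
The reduced Gröbner basis of I + (p) is {a, b, c + 1} ≠ {1}, a proper ideal, so the enlarged system stays consistent: p is independent of I, with normal form -\tfrac{4}{5}b + \tfrac{5}{2}c + \tfrac{5}{2}.

Ideal membership is decidable via reduction modulo a Gröbner basis.

-5abc - 4b^{2}c + 3bc + a is independent of I; its normal form modulo I is -\tfrac{4}{5}b + \tfrac{5}{2}c + \tfrac{5}{2}.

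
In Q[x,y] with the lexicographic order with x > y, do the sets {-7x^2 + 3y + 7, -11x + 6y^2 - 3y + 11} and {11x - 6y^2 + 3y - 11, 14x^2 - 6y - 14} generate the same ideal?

Yes, the ideals are equal.

Since reduced Gröbner bases are canonical representatives of ideals under a given ordering, it suffices to compute and compare them.
Buchberger on the first generating set:
f_1 = -7x^2 + 3y + 7, LT = x^2.
f_2 = -11x + 6y^2 - 3y + 11, LT = x.

S(f_1,f_2): lcm = x^2. S = 6/11xy^2 - 3/11xy + x - 3/7y - 1.
  leading term xy^2: subtract (-6/121y^2)·f_2 from 6/11xy^2 - 3/11xy + x - 3/7y - 1 → -3/11xy + x + 36/121y^4 - 18/121y^3 + 6/11y^2 - 3/7y - 1
  leading term xy: subtract (3/121y)·f_2 from -3/11xy + x + 36/121y^4 - 18/121y^3 + 6/11y^2 - 3/7y - 1 → x + 36/121y^4 - 36/121y^3 + 75/121y^2 - 54/77y - 1
  leading term x: subtract (-1/11)·f_2 from x + 36/121y^4 - 36/121y^3 + 75/121y^2 - 54/77y - 1 → 36/121y^4 - 36/121y^3 + 141/121y^2 - 75/77y
  leading term y^4: no divisor's leading term divides it; move 36/121y^4 to the remainder.
  leading term y^3: no divisor's leading term divides it; move -36/121y^3 to the remainder.
  leading term y^2: no divisor's leading term divides it; move 141/121y^2 to the remainder.
  leading term y: no divisor's leading term divides it; move -75/77y to the remainder.
  remainder 36/121y^4 - 36/121y^3 + 141/121y^2 - 75/77y ≠ 0; add g_3 = 36/121y^4 - 36/121y^3 + 141/121y^2 - 75/77y to the basis.

S(f_1,g_3): leading monomials are coprime, so the S-polynomial reduces to 0 (Buchberger's first criterion).
S(f_2,g_3): leading monomials are coprime, so the S-polynomial reduces to 0 (Buchberger's first criterion).
Every S-polynomial of the final basis reduces to 0, so we have a Gröbner basis.
Inter-reduce: drop elements whose leading term is divisible by another's, tail-reduce, and make monic.
Reduced Gröbner basis: {x - 6/11y^2 + 3/11y - 1, y^4 - y^3 + 47/12y^2 - 275/84y}.

Buchberger on the second generating set:
h_1 = 11x - 6y^2 + 3y - 11, LT = x.
h_2 = 14x^2 - 6y - 14, LT = x^2.

S(h_1,h_2): lcm = x^2. S = -6/11xy^2 + 3/11xy - x + 3/7y + 1.
  leading term xy^2: subtract (-6/121y^2)·h_1 from -6/11xy^2 + 3/11xy - x + 3/7y + 1 → 3/11xy - x - 36/121y^4 + 18/121y^3 - 6/11y^2 + 3/7y + 1
  leading term xy: subtract (3/121y)·h_1 from 3/11xy - x - 36/121y^4 + 18/121y^3 - 6/11y^2 + 3/7y + 1 → -x - 36/121y^4 + 36/121y^3 - 75/121y^2 + 54/77y + 1
  leading term x: subtract (-1/11)·h_1 from -x - 36/121y^4 + 36/121y^3 - 75/121y^2 + 54/77y + 1 → -36/121y^4 + 36/121y^3 - 141/121y^2 + 75/77y
  leading term y^4: no divisor's leading term divides it; move -36/121y^4 to the remainder.
  leading term y^3: no divisor's leading term divides it; move 36/121y^3 to the remainder.
  leading term y^2: no divisor's leading term divides it; move -141/121y^2 to the remainder.
  leading term y: no divisor's leading term divides it; move 75/77y to the remainder.
  remainder -36/121y^4 + 36/121y^3 - 141/121y^2 + 75/77y ≠ 0; add k_3 = -36/121y^4 + 36/121y^3 - 141/121y^2 + 75/77y to the basis.

S(h_1,k_3): leading monomials are coprime, so the S-polynomial reduces to 0 (Buchberger's first criterion).
S(h_2,k_3): leading monomials are coprime, so the S-polynomial reduces to 0 (Buchberger's first criterion).
Every S-polynomial of the final basis reduces to 0, so we have a Gröbner basis.
Inter-reduce: drop elements whose leading term is divisible by another's, tail-reduce, and make monic.
Reduced Gröbner basis: {x - 6/11y^2 + 3/11y - 1, y^4 - y^3 + 47/12y^2 - 275/84y}.

These coincide, so the ideals are equal.
The choice of monomial ordering does not affect the verdict — as long as both bases are computed under the same ordering, their equality decides ideal equality.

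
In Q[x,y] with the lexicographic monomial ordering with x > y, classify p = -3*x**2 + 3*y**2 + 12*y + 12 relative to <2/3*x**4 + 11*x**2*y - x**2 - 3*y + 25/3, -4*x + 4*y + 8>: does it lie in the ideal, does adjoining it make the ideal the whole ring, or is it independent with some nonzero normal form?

First compute the reduced Gröbner basis of I by Buchberger's algorithm.
f_1 = 2/3*x**4 + 11*x**2*y - x**2 - 3*y + 25/3, LT = x**4.
f_2 = -4*x + 4*y + 8, LT = x.

S(f_1,f_2): lcm = x**4. S = x**3*y + 2*x**3 + 33/2*x**2*y - 3/2*x**2 - 9/2*y + 25/2.
  reduce S modulo (f_1, f_2):
  remainder y**4 + 49/2*y**3 + 177/2*y**2 + 175/2*y + 45/2 ≠ 0; add h_3 = y**4 + 49/2*y**3 + 177/2*y**2 + 175/2*y + 45/2 to the basis.

The other S-polynomials (S(f_1,h_3), S(f_2,h_3)) all reduce to 0 modulo the current basis, so we have a Gröbner basis.
Inter-reduce: drop elements whose leading term is divisible by another's, tail-reduce, and make monic.
Reduced Gröbner basis: {x - y - 2, y**4 + 49/2*y**3 + 177/2*y**2 + 175/2*y + 45/2}.
Label its elements g_1 = x - y - 2, g_2 = y**4 + 49/2*y**3 + 177/2*y**2 + 175/2*y + 45/2.

Reduce p = -3*x**2 + 3*y**2 + 12*y + 12 modulo G:
  leading term x**2: subtract (-3*x)·g_1 from -3*x**2 + 3*y**2 + 12*y + 12 → -3*x*y - 6*x + 3*y**2 + 12*y + 12
  leading term x*y: subtract (-3*y)·g_1 from -3*x*y - 6*x + 3*y**2 + 12*y + 12 → -6*x + 6*y + 12
  leading term x: subtract (-6)·g_1 from -6*x + 6*y + 12 → 0
  normal form = 0.
Since the normal form is 0, p ∈ I.

-3*x**2 + 3*y**2 + 12*y + 12 lies in I (it reduces to 0).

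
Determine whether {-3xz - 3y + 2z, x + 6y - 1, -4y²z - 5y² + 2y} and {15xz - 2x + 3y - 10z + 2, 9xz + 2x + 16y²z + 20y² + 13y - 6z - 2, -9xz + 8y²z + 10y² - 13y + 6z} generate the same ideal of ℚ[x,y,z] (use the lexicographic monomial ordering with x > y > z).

For a fixed monomial order, each ideal has a unique reduced Gröbner basis; comparing bases decides equality.
Buchberger on the first generating set:
f_1 = -3xz - 3y + 2z, LT = xz.
f_2 = x + 6y - 1, LT = x.
f_3 = -4y²z - 5y² + 2y, LT = y²z.

S(f_1,f_2): lcm = xz. S = -6yz + y + ⅓z.
  reduce S modulo (f_1, f_2, f_3):
  remainder -6yz + y + ⅓z ≠ 0; add g_4 = -6yz + y + ⅓z to the basis.

S(f_1,f_3): lcm = xy²z. S = -5/4xy² + ½xy + y³ - ⅔y²z.
  reduce S modulo (f_1, f_2, f_3, g_4):
  remainder 17/2y³ - 41/12y² + ⅙y ≠ 0; add g_5 = 17/2y³ - 41/12y² + ⅙y to the basis.

S(f_3,g_4): lcm = y²z. S = 17/12y² + 1/18yz - ½y.
  reduce S modulo (f_1, f_2, f_3, g_4, g_5):
  remainder 17/12y² - 53/108y + 1/324z ≠ 0; add g_6 = 17/12y² - 53/108y + 1/324z to the basis.

S(f_3,g_6): lcm = y²z. S = 5/4y² + 53/153yz - ½y - 1/459z².
  reduce S modulo (f_1, f_2, f_3, g_4, g_5, g_6):
  remainder -1/108y - 1/459z² + 91/5508z ≠ 0; add g_7 = -1/108y - 1/459z² + 91/5508z to the basis.

S(f_3,g_7): lcm = y²z. S = 5/4y² - 4/17yz³ + 91/51yz² - ½y.
  reduce S modulo (f_1, f_2, f_3, g_4, g_5, g_6, g_7):
  remainder -2/153z³ + 31/306z² - 1/51z ≠ 0; add g_8 = -2/153z³ + 31/306z² - 1/51z to the basis.

The other S-polynomials (S(f_2,f_3), S(f_1,g_4), S(f_2,g_4), S(f_1,g_5), S(f_2,g_5), S(f_3,g_5), S(g_4,g_5), S(f_1,g_6), S(f_2,g_6), S(g_4,g_6), S(g_5,g_6), S(f_1,g_7), S(f_2,g_7), S(g_4,g_7), S(g_5,g_7), S(g_6,g_7), S(f_1,g_8), S(f_2,g_8), S(f_3,g_8), S(g_4,g_8), S(g_5,g_8), S(g_6,g_8), S(g_7,g_8)) all reduce to 0 modulo the current basis, so we have a Gröbner basis.
Inter-reduce: drop elements whose leading term is divisible by another's, tail-reduce, and make monic.
Reduced Gröbner basis: {x - 24/17z² + 182/17z - 1, y + 4/17z² - 91/51z, z³ - 31/4z² + 3/2z}.

Buchberger on the second generating set:
h_1 = 15xz - 2x + 3y - 10z + 2, LT = xz.
h_2 = 9xz + 2x + 16y²z + 20y² + 13y - 6z - 2, LT = xz.
h_3 = -9xz + 8y²z + 10y² - 13y + 6z, LT = xz.

S(h_1,h_2): lcm = xz. S = -16/45x - 16/9y²z - 20/9y² - 56/45y + 16/45.
  reduce S modulo (h_1, h_2, h_3):
  remainder -16/45x - 16/9y²z - 20/9y² - 56/45y + 16/45 ≠ 0; add k_4 = -16/45x - 16/9y²z - 20/9y² - 56/45y + 16/45 to the basis.

S(h_1,h_3): lcm = xz. S = -2/15x + 8/9y²z + 10/9y² - 56/45y + 2/15.
  reduce S modulo (h_1, h_2, h_3, k_4):
  remainder 14/9y²z + 35/18y² - 7/9y ≠ 0; add k_5 = 14/9y²z + 35/18y² - 7/9y to the basis.

S(h_1,k_4): lcm = xz. S = -2/15x - 5y²z² - 25/4y²z - 7/2yz + ⅕y + ⅓z + 2/15.
  reduce S modulo (h_1, h_2, h_3, k_4, k_5):
  remainder -6yz + y + ⅓z ≠ 0; add k_6 = -6yz + y + ⅓z to the basis.

S(h_1,k_5): lcm = xy²z. S = -83/60xy² + ½xy + ⅕y³ - ⅔y²z + 2/15y².
  reduce S modulo (h_1, h_2, h_3, k_4, k_5, k_6):
  remainder 17/2y³ - 41/12y² + ⅙y ≠ 0; add k_7 = 17/2y³ - 41/12y² + ⅙y to the basis.

S(k_5,k_6): lcm = y²z. S = 17/12y² + 1/18yz - ½y.
  reduce S modulo (h_1, h_2, h_3, k_4, k_5, k_6, k_7):
  remainder 17/12y² - 53/108y + 1/324z ≠ 0; add k_8 = 17/12y² - 53/108y + 1/324z to the basis.

S(k_5,k_8): lcm = y²z. S = 5/4y² + 53/153yz - ½y - 1/459z².
  reduce S modulo (h_1, h_2, h_3, k_4, k_5, k_6, k_7, k_8):
  remainder -1/108y - 1/459z² + 91/5508z ≠ 0; add k_9 = -1/108y - 1/459z² + 91/5508z to the basis.

S(k_5,k_9): lcm = y²z. S = 5/4y² - 4/17yz³ + 91/51yz² - ½y.
  reduce S modulo (h_1, h_2, h_3, k_4, k_5, k_6, k_7, k_8, k_9):
  remainder -2/153z³ + 31/306z² - 1/51z ≠ 0; add k_10 = -2/153z³ + 31/306z² - 1/51z to the basis.

The other S-polynomials (S(h_2,h_3), S(h_2,k_4), S(h_3,k_4), S(h_2,k_5), S(h_3,k_5), S(k_4,k_5), S(h_1,k_6), S(h_2,k_6), S(h_3,k_6), S(k_4,k_6), S(h_1,k_7), S(h_2,k_7), S(h_3,k_7), S(k_4,k_7), S(k_5,k_7), S(k_6,k_7), S(h_1,k_8), S(h_2,k_8), S(h_3,k_8), S(k_4,k_8), S(k_6,k_8), S(k_7,k_8), S(h_1,k_9), S(h_2,k_9), S(h_3,k_9), S(k_4,k_9), S(k_6,k_9), S(k_7,k_9), S(k_8,k_9), S(h_1,k_10), S(h_2,k_10), S(h_3,k_10), S(k_4,k_10), S(k_5,k_10), S(k_6,k_10), S(k_7,k_10), S(k_8,k_10), S(k_9,k_10)) all reduce to 0 modulo the current basis, so we have a Gröbner basis.
Inter-reduce: drop elements whose leading term is divisible by another's, tail-reduce, and make monic.
Reduced Gröbner basis: {x - 24/17z² + 182/17z - 1, y + 4/17z² - 91/51z, z³ - 31/4z² + 3/2z}.

Same reduced basis, so the two generating sets span the same ideal.

Yes, the ideals are equal.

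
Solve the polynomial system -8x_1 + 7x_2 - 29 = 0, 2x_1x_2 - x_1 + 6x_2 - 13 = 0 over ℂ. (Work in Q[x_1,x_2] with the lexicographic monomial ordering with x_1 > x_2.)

{(-83/16, -25/14), (-1, 3)}

Compute a lex Gröbner basis by Buchberger's algorithm.
f_1 = -8x_1 + 7x_2 - 29, LT = x_1.
f_2 = 2x_1x_2 - x_1 + 6x_2 - 13, LT = x_1x_2.

S(f_1,f_2): lcm = x_1x_2. S = \tfrac{1}{2}x_1 - \tfrac{7}{8}x_2^{2} + \tfrac{5}{8}x_2 + \tfrac{13}{2}.
  leading term x_1: subtract (-\tfrac{1}{16})·f_1 from \tfrac{1}{2}x_1 - \tfrac{7}{8}x_2^{2} + \tfrac{5}{8}x_2 + \tfrac{13}{2} → -\tfrac{7}{8}x_2^{2} + \tfrac{17}{16}x_2 + \tfrac{75}{16}
  leading term x_2^{2}: no divisor's leading term divides it; move -\tfrac{7}{8}x_2^{2} to the remainder.
  leading term x_2: no divisor's leading term divides it; move \tfrac{17}{16}x_2 to the remainder.
  leading term 1: no divisor's leading term divides it; move \tfrac{75}{16} to the remainder.
  remainder -\tfrac{7}{8}x_2^{2} + \tfrac{17}{16}x_2 + \tfrac{75}{16} ≠ 0; add h_3 = -\tfrac{7}{8}x_2^{2} + \tfrac{17}{16}x_2 + \tfrac{75}{16} to the basis.

S(f_1,h_3): leading monomials are coprime, so the S-polynomial reduces to 0 (Buchberger's first criterion).
S(f_2,h_3): lcm = x_1x_2^{2}. S = \tfrac{5}{7}x_1x_2 + \tfrac{75}{14}x_1 + 3x_2^{2} - \tfrac{13}{2}x_2.
  leading term x_1x_2: subtract (-\tfrac{5}{56}x_2)·f_1 from \tfrac{5}{7}x_1x_2 + \tfrac{75}{14}x_1 + 3x_2^{2} - \tfrac{13}{2}x_2 → \tfrac{75}{14}x_1 + \tfrac{29}{8}x_2^{2} - \tfrac{509}{56}x_2
  leading term x_1: subtract (-\tfrac{75}{112})·f_1 from \tfrac{75}{14}x_1 + \tfrac{29}{8}x_2^{2} - \tfrac{509}{56}x_2 → \tfrac{29}{8}x_2^{2} - \tfrac{493}{112}x_2 - \tfrac{2175}{112}
  leading term x_2^{2}: subtract (-\tfrac{29}{7})·h_3 from \tfrac{29}{8}x_2^{2} - \tfrac{493}{112}x_2 - \tfrac{2175}{112} → 0
  remainder 0.

Every S-polynomial of the final basis reduces to 0, so we have a Gröbner basis.
Inter-reduce: drop elements whose leading term is divisible by another's, tail-reduce, and make monic.
Reduced Gröbner basis: {x_1 - \tfrac{7}{8}x_2 + \tfrac{29}{8}, x_2^{2} - \tfrac{17}{14}x_2 - \tfrac{75}{14}}.

From the last basis element, x_2^{2} - \tfrac{17}{14}x_2 - \tfrac{75}{14} = 0, so x_2 takes values in {-25/14, 3}. Each choice, substituted upward through the basis, yields the corresponding point(s) of the solution set.
  x_2 = -25/14: the earlier basis element becomes x_1 + \tfrac{83}{16} = 0, giving x_1 = -83/16 — point (-83/16, -25/14).
  x_2 = 3: the earlier basis element becomes x_1 + 1 = 0, giving x_1 = -1 — point (-1, 3).
Substituting each solution back into the original system confirms all equations vanish.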